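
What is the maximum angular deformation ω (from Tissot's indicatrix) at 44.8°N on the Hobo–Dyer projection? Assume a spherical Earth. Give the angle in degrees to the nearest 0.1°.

The Hobo–Dyer projection is cylindrical equal-area with φ₀ = 37.5°. Cylindrical equal-area (φ₀ = 37.5°): h = cos φ / cos 37.5° along meridians, k = cos 37.5° / cos φ along parallels; h·k = 1.
At 44.8°: h = 0.8944, k = 1.118; principal scales a = 1.118, b = 0.8944.
sin(ω/2) = (a − b)/(a + b) = 0.2237/2.012 = 0.1111, so ω = 2 arcsin(0.1111) ≈ 12.8°.

12.8°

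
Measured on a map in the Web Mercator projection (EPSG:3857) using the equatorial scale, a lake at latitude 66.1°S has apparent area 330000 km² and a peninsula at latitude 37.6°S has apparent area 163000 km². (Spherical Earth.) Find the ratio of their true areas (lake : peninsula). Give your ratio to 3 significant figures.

Since Mercator area scale is 1/cos²φ, the true area equals the apparent area multiplied by cos²φ.
True area of lake: 330000 × cos²(66.1°) = 330000 × 0.1641 = 54170 km².
True area of peninsula: 163000 × cos²(37.6°) = 163000 × 0.6277 = 102300 km².
Ratio = 54170 / 102300 ≈ 0.529.

0.529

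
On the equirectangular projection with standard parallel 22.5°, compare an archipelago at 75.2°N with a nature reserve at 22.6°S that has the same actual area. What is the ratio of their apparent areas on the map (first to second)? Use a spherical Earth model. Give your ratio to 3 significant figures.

3.61

With standard parallel φ₀ = 22.5°, the equirectangular projection gives x = Rλ cos φ₀, y = Rφ, so h = 1 and k = cos 22.5° / cos φ.
Areal scale at 75.2°: h·k = 1.000 × 3.617 = 3.617.
Areal scale at 22.6°: h·k = 1.000 × 1.001 = 1.001.
Ratio = 3.617/1.001 ≈ 3.61.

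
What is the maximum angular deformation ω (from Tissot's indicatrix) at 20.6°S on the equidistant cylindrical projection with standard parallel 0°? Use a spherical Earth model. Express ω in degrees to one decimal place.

3.8°

In the plate carrée (x = Rλ, y = Rφ), meridians are true-scale (h = 1) and parallels are stretched by k = sec φ.
At 20.6°: h = 1.000, k = 1.068; principal scales a = 1.068, b = 1.000.
sin(ω/2) = (a − b)/(a + b) = 0.06831/2.068 = 0.03303, so ω = 2 arcsin(0.03303) ≈ 3.8°.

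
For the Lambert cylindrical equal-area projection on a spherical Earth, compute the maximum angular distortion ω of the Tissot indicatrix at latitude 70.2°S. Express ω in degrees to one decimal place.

The Lambert cylindrical equal-area projection is the cylindrical equal-area projection with its standard parallel at the equator (φ₀ = 0). Cylindrical equal-area (φ₀ = 0°): h = cos φ / cos 0° along meridians, k = cos 0° / cos φ along parallels; h·k = 1.
At 70.2°: h = 0.3387, k = 2.952; principal scales a = 2.952, b = 0.3387.
sin(ω/2) = (a − b)/(a + b) = 2.613/3.291 = 0.7941, so ω = 2 arcsin(0.7941) ≈ 105.1°.

105.1°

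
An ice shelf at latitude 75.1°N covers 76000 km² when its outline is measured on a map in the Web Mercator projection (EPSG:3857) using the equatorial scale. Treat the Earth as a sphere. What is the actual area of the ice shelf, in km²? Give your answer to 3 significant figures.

Mercator is conformal, so the point scale is isotropic: h = k = sec φ = 1/cos φ.
Areal scale = k² = sec²φ = 1/cos²(75.1°) = 1/0.2571² = 15.12.
True area = apparent / (areal scale) = 76000 / 15.12 ≈ 5020 km².

5020 km²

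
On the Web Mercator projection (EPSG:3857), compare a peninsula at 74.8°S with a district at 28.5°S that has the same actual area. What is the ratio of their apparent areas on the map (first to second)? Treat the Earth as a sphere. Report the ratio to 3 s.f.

11.2

Mercator is conformal with k = sec φ, so areal scale = k² = sec²φ.
At 74.8°: sec²(74.8°) = 1/0.2622² = 14.55.
At 28.5°: sec²(28.5°) = 1/0.8788² = 1.295.
Ratio = 14.55/1.295 = cos²(28.5°)/cos²(74.8°) ≈ 11.2.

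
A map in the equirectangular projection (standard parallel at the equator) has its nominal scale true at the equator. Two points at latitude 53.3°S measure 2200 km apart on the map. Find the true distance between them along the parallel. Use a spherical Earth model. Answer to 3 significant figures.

For the equirectangular projection with φ₀ = 0 (plate carrée), h = 1 along meridians and k = sec φ along parallels.
Along the parallel at 53.3°, map distances are exaggerated by k = sec 53.3° = 1.673.
True distance = 2200 / 1.673 = 2200 × cos 53.3° ≈ 1310 km.

1310 km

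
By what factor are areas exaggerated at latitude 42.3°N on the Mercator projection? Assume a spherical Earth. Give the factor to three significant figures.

For Mercator, h = k = sec φ (a conformal cylindrical projection has a single point scale, 1/cos φ).
Areal scale = k² = sec²φ = 1/cos²(42.3°) = 1/0.7396² = 1.828.

1.83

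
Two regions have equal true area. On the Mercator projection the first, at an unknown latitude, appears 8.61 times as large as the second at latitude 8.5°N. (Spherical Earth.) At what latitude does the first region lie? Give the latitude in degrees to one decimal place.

70.3°

On Mercator, (apparent₁)/(apparent₂) = sec²φ₁ / sec²φ₂ when true areas are equal.
cos²φ₂ / cos²φ₁ = 8.61  ⇒  cos φ₁ = cos 8.5° / √8.61 = 0.9890/2.934 = 0.3371.
φ₁ = arccos(0.3371) ≈ 70.3°.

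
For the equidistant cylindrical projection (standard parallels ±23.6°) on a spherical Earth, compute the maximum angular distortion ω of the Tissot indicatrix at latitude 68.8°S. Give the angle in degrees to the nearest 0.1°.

51.5°

The equidistant cylindrical projection with φ₀ = 23.6° has h = 1 (meridians true) and k = cos φ₀ / cos φ along parallels.
At 68.8°: h = 1.000, k = 2.534; principal scales a = 2.534, b = 1.000.
sin(ω/2) = (a − b)/(a + b) = 1.534/3.534 = 0.4341, so ω = 2 arcsin(0.4341) ≈ 51.5°.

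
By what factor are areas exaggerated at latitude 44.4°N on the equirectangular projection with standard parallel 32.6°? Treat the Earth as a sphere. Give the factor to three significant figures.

1.18

With standard parallel φ₀ = 32.6°, the equirectangular projection gives x = Rλ cos φ₀, y = Rφ, so h = 1 and k = cos 32.6° / cos φ.
Areal scale = h·k = 1 × cos φ₀ / cos φ; at 44.4°, h = 1.000, k = 1.179, so h·k = 1.179.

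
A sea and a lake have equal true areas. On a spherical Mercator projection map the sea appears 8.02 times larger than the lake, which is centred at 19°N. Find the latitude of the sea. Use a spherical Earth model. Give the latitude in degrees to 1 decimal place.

On Mercator, (apparent₁)/(apparent₂) = sec²φ₁ / sec²φ₂ when true areas are equal.
cos²φ₂ / cos²φ₁ = 8.02  ⇒  cos φ₁ = cos 19° / √8.02 = 0.9455/2.832 = 0.3339.
φ₁ = arccos(0.3339) ≈ 70.5°.

70.5°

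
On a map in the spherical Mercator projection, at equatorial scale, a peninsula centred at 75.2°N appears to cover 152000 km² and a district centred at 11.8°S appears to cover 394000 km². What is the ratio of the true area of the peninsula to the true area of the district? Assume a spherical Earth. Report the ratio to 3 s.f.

0.0263

Mercator's areal exaggeration is sec²φ; hence true area = (apparent area) · cos²φ.
True area of peninsula: 152000 × cos²(75.2°) = 152000 × 0.06525 = 9918 km².
True area of district: 394000 × cos²(11.8°) = 394000 × 0.9582 = 377500 km².
Ratio = 9918 / 377500 ≈ 0.0263.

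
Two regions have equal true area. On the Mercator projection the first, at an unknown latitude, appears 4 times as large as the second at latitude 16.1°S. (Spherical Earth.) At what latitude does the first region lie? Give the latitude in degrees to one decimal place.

Mercator areal scale is sec²φ, so apparent-area ratio = sec²φ₁ / sec²φ₂ = cos²φ₂ / cos²φ₁.
cos²φ₂ / cos²φ₁ = 4  ⇒  cos φ₁ = cos 16.1° / √4 = 0.9608/2.000 = 0.4804.
φ₁ = arccos(0.4804) ≈ 61.3°.

61.3°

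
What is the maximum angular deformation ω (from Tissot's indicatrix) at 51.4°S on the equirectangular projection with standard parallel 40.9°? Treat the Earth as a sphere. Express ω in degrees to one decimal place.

With standard parallel φ₀ = 40.9°, the equirectangular projection gives x = Rλ cos φ₀, y = Rφ, so h = 1 and k = cos 40.9° / cos φ.
At 51.4°: h = 1.000, k = 1.212; principal scales a = 1.212, b = 1.000.
sin(ω/2) = (a − b)/(a + b) = 0.2115/2.212 = 0.09565, so ω = 2 arcsin(0.09565) ≈ 11.0°.

11.0°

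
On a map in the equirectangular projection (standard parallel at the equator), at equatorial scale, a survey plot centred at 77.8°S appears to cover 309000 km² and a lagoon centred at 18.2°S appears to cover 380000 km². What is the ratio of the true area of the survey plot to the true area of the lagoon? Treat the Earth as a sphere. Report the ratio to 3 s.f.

On the plate carrée, areal scale = h·k = 1 × sec φ, so true area = apparent × cos φ.
True area of survey plot: 309000 × cos(77.8°) = 309000 × 0.2113 = 65300 km².
True area of lagoon: 380000 × cos(18.2°) = 380000 × 0.9500 = 361000 km².
Ratio = 65300 / 361000 ≈ 0.181.

0.181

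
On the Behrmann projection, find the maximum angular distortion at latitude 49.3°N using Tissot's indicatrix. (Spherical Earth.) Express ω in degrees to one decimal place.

32.1°

Behrmann is a cylindrical equal-area projection with standard parallels at ±30°. A cylindrical equal-area projection with standard parallel φ₀ has meridian scale h = cos φ / cos φ₀ and parallel scale k = cos φ₀ / cos φ (so areas are preserved, h·k = 1).
At 49.3°: h = 0.7530, k = 1.328; principal scales a = 1.328, b = 0.7530.
sin(ω/2) = (a − b)/(a + b) = 0.5751/2.081 = 0.2763, so ω = 2 arcsin(0.2763) ≈ 32.1°.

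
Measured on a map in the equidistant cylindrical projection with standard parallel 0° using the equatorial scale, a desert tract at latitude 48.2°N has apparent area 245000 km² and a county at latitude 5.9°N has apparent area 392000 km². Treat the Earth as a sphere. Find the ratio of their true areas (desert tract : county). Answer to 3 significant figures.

Plate carrée has h = 1 and k = sec φ, giving areal scale sec φ; true area = (apparent area) · cos φ.
True area of desert tract: 245000 × cos(48.2°) = 245000 × 0.6665 = 163300 km².
True area of county: 392000 × cos(5.9°) = 392000 × 0.9947 = 389900 km².
Ratio = 163300 / 389900 ≈ 0.419.

0.419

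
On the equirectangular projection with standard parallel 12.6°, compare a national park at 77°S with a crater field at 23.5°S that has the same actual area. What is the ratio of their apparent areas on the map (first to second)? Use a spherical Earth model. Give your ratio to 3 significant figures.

4.08

The equidistant cylindrical projection with φ₀ = 12.6° has h = 1 (meridians true) and k = cos φ₀ / cos φ along parallels.
Areal scale at 77°: h·k = 1.000 × 4.338 = 4.338.
Areal scale at 23.5°: h·k = 1.000 × 1.064 = 1.064.
Ratio = 4.338/1.064 ≈ 4.08.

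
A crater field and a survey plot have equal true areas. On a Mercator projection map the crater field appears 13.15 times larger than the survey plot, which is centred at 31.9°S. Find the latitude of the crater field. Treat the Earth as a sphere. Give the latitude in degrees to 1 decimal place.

On Mercator, (apparent₁)/(apparent₂) = sec²φ₁ / sec²φ₂ when true areas are equal.
cos²φ₂ / cos²φ₁ = 13.15  ⇒  cos φ₁ = cos 31.9° / √13.15 = 0.8490/3.626 = 0.2341.
φ₁ = arccos(0.2341) ≈ 76.5°.

76.5°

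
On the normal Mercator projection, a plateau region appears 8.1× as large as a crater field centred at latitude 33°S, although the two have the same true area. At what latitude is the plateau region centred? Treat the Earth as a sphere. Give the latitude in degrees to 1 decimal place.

72.9°

For equal true areas on Mercator, apparent areas scale as sec²φ, so the ratio is cos²φ₂ / cos²φ₁.
cos²φ₂ / cos²φ₁ = 8.1  ⇒  cos φ₁ = cos 33° / √8.1 = 0.8387/2.846 = 0.2947.
φ₁ = arccos(0.2947) ≈ 72.9°.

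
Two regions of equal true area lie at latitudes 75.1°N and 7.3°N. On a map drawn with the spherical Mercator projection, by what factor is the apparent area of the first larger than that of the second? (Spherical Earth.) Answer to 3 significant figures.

Mercator is conformal with k = sec φ, so areal scale = k² = sec²φ.
At 75.1°: sec²(75.1°) = 1/0.2571² = 15.12.
At 7.3°: sec²(7.3°) = 1/0.9919² = 1.016.
Ratio = 15.12/1.016 = cos²(7.3°)/cos²(75.1°) ≈ 14.9.

14.9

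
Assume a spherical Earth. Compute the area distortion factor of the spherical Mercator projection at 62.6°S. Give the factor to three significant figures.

Mercator is conformal, so the point scale is isotropic: h = k = sec φ = 1/cos φ.
Areal scale = k² = sec²φ = 1/cos²(62.6°) = 1/0.4602² = 4.722.

4.72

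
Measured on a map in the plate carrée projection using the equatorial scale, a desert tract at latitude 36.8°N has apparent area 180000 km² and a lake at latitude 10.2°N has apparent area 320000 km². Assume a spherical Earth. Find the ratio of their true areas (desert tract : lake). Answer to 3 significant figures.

0.458

On the plate carrée, areal scale = h·k = 1 × sec φ, so true area = apparent × cos φ.
True area of desert tract: 180000 × cos(36.8°) = 180000 × 0.8007 = 144100 km².
True area of lake: 320000 × cos(10.2°) = 320000 × 0.9842 = 314900 km².
Ratio = 144100 / 314900 ≈ 0.458.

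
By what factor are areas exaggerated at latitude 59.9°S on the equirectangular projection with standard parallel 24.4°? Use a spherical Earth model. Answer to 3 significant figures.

1.82

The equidistant cylindrical projection with φ₀ = 24.4° has h = 1 (meridians true) and k = cos φ₀ / cos φ along parallels.
Areal scale = h·k = 1 × cos φ₀ / cos φ; at 59.9°, h = 1.000, k = 1.816, so h·k = 1.816.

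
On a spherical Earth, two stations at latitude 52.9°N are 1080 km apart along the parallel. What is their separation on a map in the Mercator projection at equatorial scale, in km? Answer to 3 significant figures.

1790 km

For Mercator, h = k = sec φ (a conformal cylindrical projection has a single point scale, 1/cos φ).
Along the parallel, k = sec 52.9° = 1/0.6032 = 1.658.
Map distance = 1080 × 1.658 ≈ 1790 km.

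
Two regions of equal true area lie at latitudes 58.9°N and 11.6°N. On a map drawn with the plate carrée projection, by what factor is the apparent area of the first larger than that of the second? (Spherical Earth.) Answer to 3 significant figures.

In the plate carrée (x = Rλ, y = Rφ), meridians are true-scale (h = 1) and parallels are stretched by k = sec φ.
Areal scale at 58.9°: h·k = 1.000 × 1.936 = 1.936.
Areal scale at 11.6°: h·k = 1.000 × 1.021 = 1.021.
Ratio = 1.936/1.021 ≈ 1.90.

1.90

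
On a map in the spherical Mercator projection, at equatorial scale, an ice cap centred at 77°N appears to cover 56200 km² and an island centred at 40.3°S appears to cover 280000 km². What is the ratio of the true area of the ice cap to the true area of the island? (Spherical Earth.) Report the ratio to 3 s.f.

Since Mercator area scale is 1/cos²φ, the true area equals the apparent area multiplied by cos²φ.
True area of ice cap: 56200 × cos²(77°) = 56200 × 0.05060 = 2844 km².
True area of island: 280000 × cos²(40.3°) = 280000 × 0.5817 = 162900 km².
Ratio = 2844 / 162900 ≈ 0.0175.

0.0175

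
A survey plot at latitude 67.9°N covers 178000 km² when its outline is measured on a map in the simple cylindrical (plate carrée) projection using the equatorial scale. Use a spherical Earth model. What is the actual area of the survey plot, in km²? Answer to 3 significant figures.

67000 km²

Plate carrée maps x = Rλ, y = Rφ. The meridian scale is h = 1 and the parallel scale is k = 1/cos φ = sec φ.
Areal scale = h·k = 1 × sec φ; at 67.9°, h = 1.000, k = 2.658, so h·k = 2.658.
True area = apparent / (areal scale) = 178000 / 2.658 ≈ 67000 km².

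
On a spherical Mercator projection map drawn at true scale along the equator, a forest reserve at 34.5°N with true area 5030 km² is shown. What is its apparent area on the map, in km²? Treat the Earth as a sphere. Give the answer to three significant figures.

The Mercator projection is conformal; its linear scale factor is the same in every direction and equals sec φ = 1/cos φ.
Areal scale = k² = sec²φ = 1/cos²(34.5°) = 1/0.8241² = 1.472.
Apparent area = 5030 × 1.472 ≈ 7410 km².

7410 km²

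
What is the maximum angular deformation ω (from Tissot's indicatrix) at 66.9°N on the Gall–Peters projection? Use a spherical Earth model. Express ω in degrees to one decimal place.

The Gall–Peters projection is cylindrical equal-area with φ₀ = 45°. For cylindrical equal-area with standard parallel φ₀, h = cos φ / cos φ₀ and k = cos φ₀ / cos φ, so h·k = 1.
At 66.9°: h = 0.5548, k = 1.802; principal scales a = 1.802, b = 0.5548.
sin(ω/2) = (a − b)/(a + b) = 1.247/2.357 = 0.5292, so ω = 2 arcsin(0.5292) ≈ 63.9°.

63.9°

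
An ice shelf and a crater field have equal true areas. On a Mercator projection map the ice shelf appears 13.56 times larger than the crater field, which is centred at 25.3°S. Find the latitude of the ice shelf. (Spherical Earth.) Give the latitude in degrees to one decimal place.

On Mercator, (apparent₁)/(apparent₂) = sec²φ₁ / sec²φ₂ when true areas are equal.
cos²φ₂ / cos²φ₁ = 13.56  ⇒  cos φ₁ = cos 25.3° / √13.56 = 0.9041/3.682 = 0.2455.
φ₁ = arccos(0.2455) ≈ 75.8°.

75.8°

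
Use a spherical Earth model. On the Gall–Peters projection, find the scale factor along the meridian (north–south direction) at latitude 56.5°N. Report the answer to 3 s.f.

Gall–Peters is a cylindrical equal-area projection with standard parallels at ±45°. Cylindrical equal-area (φ₀ = 45°): h = cos φ / cos 45° along meridians, k = cos 45° / cos φ along parallels; h·k = 1.
h = cos 56.5° / cos 45° = 0.5519/0.7071 = 0.7806.

0.781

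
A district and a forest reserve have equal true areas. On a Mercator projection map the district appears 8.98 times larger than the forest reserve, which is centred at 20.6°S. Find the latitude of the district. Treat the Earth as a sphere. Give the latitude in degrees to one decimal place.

Mercator areal scale is sec²φ, so apparent-area ratio = sec²φ₁ / sec²φ₂ = cos²φ₂ / cos²φ₁.
cos²φ₂ / cos²φ₁ = 8.98  ⇒  cos φ₁ = cos 20.6° / √8.98 = 0.9361/2.997 = 0.3124.
φ₁ = arccos(0.3124) ≈ 71.8°.

71.8°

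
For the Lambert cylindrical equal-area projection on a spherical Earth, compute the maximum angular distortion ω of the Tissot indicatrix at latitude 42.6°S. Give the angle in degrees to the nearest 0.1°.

34.6°

The Lambert cylindrical equal-area projection is the cylindrical equal-area projection with its standard parallel at the equator (φ₀ = 0). Cylindrical equal-area (φ₀ = 0°): h = cos φ / cos 0° along meridians, k = cos 0° / cos φ along parallels; h·k = 1.
At 42.6°: h = 0.7361, k = 1.359; principal scales a = 1.359, b = 0.7361.
sin(ω/2) = (a − b)/(a + b) = 0.6224/2.095 = 0.2972, so ω = 2 arcsin(0.2972) ≈ 34.6°.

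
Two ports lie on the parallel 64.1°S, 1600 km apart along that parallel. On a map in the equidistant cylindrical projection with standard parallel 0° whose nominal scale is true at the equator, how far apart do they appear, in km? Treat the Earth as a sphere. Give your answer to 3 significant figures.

Plate carrée maps x = Rλ, y = Rφ. The meridian scale is h = 1 and the parallel scale is k = 1/cos φ = sec φ.
Along the parallel, k = sec 64.1° = 1/0.4368 = 2.289.
Map distance = 1600 × 2.289 ≈ 3660 km.

3660 km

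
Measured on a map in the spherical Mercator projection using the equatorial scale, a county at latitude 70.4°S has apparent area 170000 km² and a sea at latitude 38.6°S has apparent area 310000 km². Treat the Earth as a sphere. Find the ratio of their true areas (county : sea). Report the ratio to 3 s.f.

Since Mercator area scale is 1/cos²φ, the true area equals the apparent area multiplied by cos²φ.
True area of county: 170000 × cos²(70.4°) = 170000 × 0.1125 = 19130 km².
True area of sea: 310000 × cos²(38.6°) = 310000 × 0.6108 = 189300 km².
Ratio = 19130 / 189300 ≈ 0.101.

0.101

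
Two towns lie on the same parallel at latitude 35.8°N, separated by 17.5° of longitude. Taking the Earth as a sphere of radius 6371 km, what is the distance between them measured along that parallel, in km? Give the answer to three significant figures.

1580 km

Arc length along a parallel = R cos φ · Δλ (with Δλ in radians).
= 6371 × cos 35.8° × (17.5° × π/180) = 6371 × 0.8111 × 0.3054 ≈ 1580 km.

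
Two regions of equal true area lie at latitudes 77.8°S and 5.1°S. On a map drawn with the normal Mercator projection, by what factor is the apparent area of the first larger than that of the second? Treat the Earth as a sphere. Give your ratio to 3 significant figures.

On Mercator, area is exaggerated by sec²φ = 1/cos²φ.
At 77.8°: sec²(77.8°) = 1/0.2113² = 22.39.
At 5.1°: sec²(5.1°) = 1/0.9960² = 1.008.
Ratio = 22.39/1.008 = cos²(5.1°)/cos²(77.8°) ≈ 22.2.

22.2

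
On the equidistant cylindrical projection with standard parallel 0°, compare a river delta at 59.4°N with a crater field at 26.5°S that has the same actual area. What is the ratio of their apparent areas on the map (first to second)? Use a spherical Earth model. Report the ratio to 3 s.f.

For the equirectangular projection with φ₀ = 0 (plate carrée), h = 1 along meridians and k = sec φ along parallels.
Areal scale at 59.4°: h·k = 1.000 × 1.964 = 1.964.
Areal scale at 26.5°: h·k = 1.000 × 1.117 = 1.117.
Ratio = 1.964/1.117 ≈ 1.76.

1.76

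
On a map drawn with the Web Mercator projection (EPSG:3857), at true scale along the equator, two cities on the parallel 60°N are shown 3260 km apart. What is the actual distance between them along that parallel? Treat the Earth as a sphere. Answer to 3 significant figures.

Mercator is conformal, so the point scale is isotropic: h = k = sec φ = 1/cos φ.
Along the parallel at 60°, map distances are exaggerated by k = sec 60° = 2.000.
True distance = 3260 / 2.000 = 3260 × cos 60° ≈ 1630 km.

1630 km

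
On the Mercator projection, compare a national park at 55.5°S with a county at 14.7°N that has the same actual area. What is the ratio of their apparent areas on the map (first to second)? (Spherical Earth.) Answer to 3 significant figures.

2.92

On Mercator, area is exaggerated by sec²φ = 1/cos²φ.
At 55.5°: sec²(55.5°) = 1/0.5664² = 3.117.
At 14.7°: sec²(14.7°) = 1/0.9673² = 1.069.
Ratio = 3.117/1.069 = cos²(14.7°)/cos²(55.5°) ≈ 2.92.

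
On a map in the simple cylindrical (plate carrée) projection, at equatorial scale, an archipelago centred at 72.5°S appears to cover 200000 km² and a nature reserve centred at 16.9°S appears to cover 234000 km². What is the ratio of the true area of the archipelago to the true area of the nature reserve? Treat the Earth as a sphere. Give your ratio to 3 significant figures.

On the plate carrée, areal scale = h·k = 1 × sec φ, so true area = apparent × cos φ.
True area of archipelago: 200000 × cos(72.5°) = 200000 × 0.3007 = 60140 km².
True area of nature reserve: 234000 × cos(16.9°) = 234000 × 0.9568 = 223900 km².
Ratio = 60140 / 223900 ≈ 0.269.

0.269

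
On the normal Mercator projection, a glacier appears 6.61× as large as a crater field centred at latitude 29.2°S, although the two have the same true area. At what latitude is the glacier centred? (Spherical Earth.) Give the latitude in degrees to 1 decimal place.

70.2°

Mercator areal scale is sec²φ, so apparent-area ratio = sec²φ₁ / sec²φ₂ = cos²φ₂ / cos²φ₁.
cos²φ₂ / cos²φ₁ = 6.61  ⇒  cos φ₁ = cos 29.2° / √6.61 = 0.8729/2.571 = 0.3395.
φ₁ = arccos(0.3395) ≈ 70.2°.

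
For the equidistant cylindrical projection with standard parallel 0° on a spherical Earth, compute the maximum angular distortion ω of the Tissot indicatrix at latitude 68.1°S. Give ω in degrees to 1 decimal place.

54.3°

Plate carrée maps x = Rλ, y = Rφ. The meridian scale is h = 1 and the parallel scale is k = 1/cos φ = sec φ.
At 68.1°: h = 1.000, k = 2.681; principal scales a = 2.681, b = 1.000.
sin(ω/2) = (a − b)/(a + b) = 1.681/3.681 = 0.4567, so ω = 2 arcsin(0.4567) ≈ 54.3°.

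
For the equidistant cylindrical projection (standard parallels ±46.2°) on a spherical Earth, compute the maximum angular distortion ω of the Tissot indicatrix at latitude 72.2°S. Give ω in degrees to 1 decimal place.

In the equirectangular projection with standard parallel φ₀ = 46.2° (x = Rλ cos φ₀, y = Rφ), meridians are true-scale (h = 1) and the parallel scale is k = cos φ₀ / cos φ.
At 72.2°: h = 1.000, k = 2.264; principal scales a = 2.264, b = 1.000.
sin(ω/2) = (a − b)/(a + b) = 1.264/3.264 = 0.3873, so ω = 2 arcsin(0.3873) ≈ 45.6°.

45.6°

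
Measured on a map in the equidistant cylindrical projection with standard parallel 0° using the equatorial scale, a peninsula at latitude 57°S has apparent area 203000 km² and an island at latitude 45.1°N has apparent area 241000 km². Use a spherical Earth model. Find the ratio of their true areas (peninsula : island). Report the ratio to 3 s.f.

Plate carrée has h = 1 and k = sec φ, giving areal scale sec φ; true area = (apparent area) · cos φ.
True area of peninsula: 203000 × cos(57°) = 203000 × 0.5446 = 110600 km².
True area of island: 241000 × cos(45.1°) = 241000 × 0.7059 = 170100 km².
Ratio = 110600 / 170100 ≈ 0.650.

0.650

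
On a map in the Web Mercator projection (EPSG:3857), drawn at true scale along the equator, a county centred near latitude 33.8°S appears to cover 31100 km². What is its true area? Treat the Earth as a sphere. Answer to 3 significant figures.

The Mercator projection is conformal; its linear scale factor is the same in every direction and equals sec φ = 1/cos φ.
Areal scale = k² = sec²φ = 1/cos²(33.8°) = 1/0.8310² = 1.448.
True area = apparent / (areal scale) = 31100 / 1.448 ≈ 21500 km².

21500 km²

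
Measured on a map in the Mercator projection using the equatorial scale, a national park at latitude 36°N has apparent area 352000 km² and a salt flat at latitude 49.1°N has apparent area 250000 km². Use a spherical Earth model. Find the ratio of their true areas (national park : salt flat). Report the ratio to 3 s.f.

On Mercator the areal scale is sec²φ, so true area = apparent × cos²φ.
True area of national park: 352000 × cos²(36°) = 352000 × 0.6545 = 230400 km².
True area of salt flat: 250000 × cos²(49.1°) = 250000 × 0.4287 = 107200 km².
Ratio = 230400 / 107200 ≈ 2.15.

2.15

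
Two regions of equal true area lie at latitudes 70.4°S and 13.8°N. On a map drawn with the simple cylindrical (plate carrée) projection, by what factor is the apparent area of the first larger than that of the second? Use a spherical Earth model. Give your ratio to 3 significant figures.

In the plate carrée (x = Rλ, y = Rφ), meridians are true-scale (h = 1) and parallels are stretched by k = sec φ.
Areal scale at 70.4°: h·k = 1.000 × 2.981 = 2.981.
Areal scale at 13.8°: h·k = 1.000 × 1.030 = 1.030.
Ratio = 2.981/1.030 ≈ 2.90.

2.90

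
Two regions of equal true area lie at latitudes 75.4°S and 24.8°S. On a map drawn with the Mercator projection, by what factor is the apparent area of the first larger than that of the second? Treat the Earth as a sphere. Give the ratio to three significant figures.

13.0

Mercator is conformal with k = sec φ, so areal scale = k² = sec²φ.
At 75.4°: sec²(75.4°) = 1/0.2521² = 15.74.
At 24.8°: sec²(24.8°) = 1/0.9078² = 1.214.
Ratio = 15.74/1.214 = cos²(24.8°)/cos²(75.4°) ≈ 13.0.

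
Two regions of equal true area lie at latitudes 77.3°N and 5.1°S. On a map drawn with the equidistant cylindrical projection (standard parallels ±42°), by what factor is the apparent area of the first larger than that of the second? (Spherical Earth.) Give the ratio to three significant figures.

The equidistant cylindrical projection with φ₀ = 42° has h = 1 (meridians true) and k = cos φ₀ / cos φ along parallels.
Areal scale at 77.3°: h·k = 1.000 × 3.380 = 3.380.
Areal scale at 5.1°: h·k = 1.000 × 0.7461 = 0.7461.
Ratio = 3.380/0.7461 ≈ 4.53.

4.53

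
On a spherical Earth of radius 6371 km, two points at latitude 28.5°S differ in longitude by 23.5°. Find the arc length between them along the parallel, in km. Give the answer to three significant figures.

Arc length along a parallel = R cos φ · Δλ (with Δλ in radians).
= 6371 × cos 28.5° × (23.5° × π/180) = 6371 × 0.8788 × 0.4102 ≈ 2300 km.

2300 km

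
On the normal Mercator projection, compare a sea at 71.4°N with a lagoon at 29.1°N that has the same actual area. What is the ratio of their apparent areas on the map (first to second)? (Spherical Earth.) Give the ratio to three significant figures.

On Mercator, area is exaggerated by sec²φ = 1/cos²φ.
At 71.4°: sec²(71.4°) = 1/0.3190² = 9.829.
At 29.1°: sec²(29.1°) = 1/0.8738² = 1.310.
Ratio = 9.829/1.310 = cos²(29.1°)/cos²(71.4°) ≈ 7.50.

7.50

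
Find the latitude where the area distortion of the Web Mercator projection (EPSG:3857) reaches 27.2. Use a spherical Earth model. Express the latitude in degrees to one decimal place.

Mercator areal scale is sec²φ.
sec²φ = 27.2  ⇒  cos²φ = 0.03676  ⇒  cos φ = 0.1917.
φ = arccos(0.1917) ≈ 78.9°.

78.9°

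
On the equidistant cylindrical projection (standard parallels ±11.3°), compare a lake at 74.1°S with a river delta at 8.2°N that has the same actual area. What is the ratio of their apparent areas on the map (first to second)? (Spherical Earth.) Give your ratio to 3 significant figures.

With standard parallel φ₀ = 11.3°, the equirectangular projection gives x = Rλ cos φ₀, y = Rφ, so h = 1 and k = cos 11.3° / cos φ.
Areal scale at 74.1°: h·k = 1.000 × 3.579 = 3.579.
Areal scale at 8.2°: h·k = 1.000 × 0.9907 = 0.9907.
Ratio = 3.579/0.9907 ≈ 3.61.

3.61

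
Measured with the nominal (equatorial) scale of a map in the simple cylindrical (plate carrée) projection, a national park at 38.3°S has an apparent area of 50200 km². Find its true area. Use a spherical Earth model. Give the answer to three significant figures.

For the equirectangular projection with φ₀ = 0 (plate carrée), h = 1 along meridians and k = sec φ along parallels.
Areal scale = h·k = 1 × sec φ; at 38.3°, h = 1.000, k = 1.274, so h·k = 1.274.
True area = apparent / (areal scale) = 50200 / 1.274 ≈ 39400 km².

39400 km²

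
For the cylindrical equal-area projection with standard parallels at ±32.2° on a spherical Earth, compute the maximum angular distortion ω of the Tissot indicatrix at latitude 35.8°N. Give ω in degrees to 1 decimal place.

4.9°

For cylindrical equal-area with standard parallel φ₀, h = cos φ / cos φ₀ and k = cos φ₀ / cos φ, so h·k = 1.
At 35.8°: h = 0.9585, k = 1.043; principal scales a = 1.043, b = 0.9585.
sin(ω/2) = (a − b)/(a + b) = 0.08483/2.002 = 0.04238, so ω = 2 arcsin(0.04238) ≈ 4.9°.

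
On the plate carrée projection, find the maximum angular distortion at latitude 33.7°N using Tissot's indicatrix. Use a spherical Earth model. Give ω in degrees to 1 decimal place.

10.5°

Plate carrée maps x = Rλ, y = Rφ. The meridian scale is h = 1 and the parallel scale is k = 1/cos φ = sec φ.
At 33.7°: h = 1.000, k = 1.202; principal scales a = 1.202, b = 1.000.
sin(ω/2) = (a − b)/(a + b) = 0.2020/2.202 = 0.09173, so ω = 2 arcsin(0.09173) ≈ 10.5°.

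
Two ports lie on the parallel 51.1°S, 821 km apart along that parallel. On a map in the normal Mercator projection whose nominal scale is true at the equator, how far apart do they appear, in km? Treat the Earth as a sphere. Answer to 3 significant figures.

Mercator is conformal, so the point scale is isotropic: h = k = sec φ = 1/cos φ.
Along the parallel, k = sec 51.1° = 1/0.6280 = 1.592.
Map distance = 821 × 1.592 ≈ 1310 km.

1310 km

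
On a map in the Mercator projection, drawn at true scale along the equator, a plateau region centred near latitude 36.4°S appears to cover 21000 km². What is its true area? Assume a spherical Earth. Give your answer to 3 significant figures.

13600 km²

For Mercator, h = k = sec φ (a conformal cylindrical projection has a single point scale, 1/cos φ).
Areal scale = k² = sec²φ = 1/cos²(36.4°) = 1/0.8049² = 1.544.
True area = apparent / (areal scale) = 21000 / 1.544 ≈ 13600 km².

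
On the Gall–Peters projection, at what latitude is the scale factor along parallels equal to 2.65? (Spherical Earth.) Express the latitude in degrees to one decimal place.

The Gall–Peters projection is cylindrical equal-area with φ₀ = 45°. A cylindrical equal-area projection with standard parallel φ₀ has meridian scale h = cos φ / cos φ₀ and parallel scale k = cos φ₀ / cos φ (so areas are preserved, h·k = 1).
k = cos φ₀ / cos φ = 2.65  ⇒  cos φ = cos 45° / 2.65 = 0.2668.
φ = arccos(0.2668) ≈ 74.5°.

74.5°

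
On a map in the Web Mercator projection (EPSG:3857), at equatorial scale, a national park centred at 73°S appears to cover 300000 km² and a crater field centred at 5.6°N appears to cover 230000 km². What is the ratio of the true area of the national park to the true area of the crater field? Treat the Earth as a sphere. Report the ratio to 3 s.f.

On Mercator the areal scale is sec²φ, so true area = apparent × cos²φ.
True area of national park: 300000 × cos²(73°) = 300000 × 0.08548 = 25640 km².
True area of crater field: 230000 × cos²(5.6°) = 230000 × 0.9905 = 227800 km².
Ratio = 25640 / 227800 ≈ 0.113.

0.113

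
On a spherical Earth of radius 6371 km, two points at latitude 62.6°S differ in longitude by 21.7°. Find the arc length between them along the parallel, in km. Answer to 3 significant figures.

Arc length along a parallel = R cos φ · Δλ (with Δλ in radians).
= 6371 × cos 62.6° × (21.7° × π/180) = 6371 × 0.4602 × 0.3787 ≈ 1110 km.

1110 km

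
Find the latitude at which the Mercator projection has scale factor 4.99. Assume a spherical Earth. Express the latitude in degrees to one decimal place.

78.4°

Mercator scale is k = sec φ = 1/cos φ.
1/cos φ = 4.99  ⇒  cos φ = 0.2004  ⇒  φ = arccos(0.2004) ≈ 78.4°.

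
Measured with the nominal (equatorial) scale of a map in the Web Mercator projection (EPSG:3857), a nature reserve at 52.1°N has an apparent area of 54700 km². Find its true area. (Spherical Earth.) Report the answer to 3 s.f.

The Mercator projection is conformal; its linear scale factor is the same in every direction and equals sec φ = 1/cos φ.
Areal scale = k² = sec²φ = 1/cos²(52.1°) = 1/0.6143² = 2.650.
True area = apparent / (areal scale) = 54700 / 2.650 ≈ 20600 km².

20600 km²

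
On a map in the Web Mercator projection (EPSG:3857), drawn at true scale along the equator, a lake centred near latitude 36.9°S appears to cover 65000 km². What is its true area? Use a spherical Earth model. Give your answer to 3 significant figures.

For Mercator, h = k = sec φ (a conformal cylindrical projection has a single point scale, 1/cos φ).
Areal scale = k² = sec²φ = 1/cos²(36.9°) = 1/0.7997² = 1.564.
True area = apparent / (areal scale) = 65000 / 1.564 ≈ 41600 km².

41600 km²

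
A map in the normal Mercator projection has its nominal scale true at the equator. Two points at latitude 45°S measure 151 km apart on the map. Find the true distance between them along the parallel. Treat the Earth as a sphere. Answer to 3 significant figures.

The Mercator projection is conformal; its linear scale factor is the same in every direction and equals sec φ = 1/cos φ.
Along the parallel at 45°, map distances are exaggerated by k = sec 45° = 1.414.
True distance = 151 / 1.414 = 151 × cos 45° ≈ 107 km.

107 km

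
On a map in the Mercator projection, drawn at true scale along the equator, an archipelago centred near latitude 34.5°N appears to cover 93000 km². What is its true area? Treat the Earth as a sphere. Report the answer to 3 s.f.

Mercator is conformal, so the point scale is isotropic: h = k = sec φ = 1/cos φ.
Areal scale = k² = sec²φ = 1/cos²(34.5°) = 1/0.8241² = 1.472.
True area = apparent / (areal scale) = 93000 / 1.472 ≈ 63200 km².

63200 km²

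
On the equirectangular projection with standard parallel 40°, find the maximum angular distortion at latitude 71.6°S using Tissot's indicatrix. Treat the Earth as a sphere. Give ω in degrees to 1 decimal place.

49.2°

With standard parallel φ₀ = 40°, the equirectangular projection gives x = Rλ cos φ₀, y = Rφ, so h = 1 and k = cos 40° / cos φ.
At 71.6°: h = 1.000, k = 2.427; principal scales a = 2.427, b = 1.000.
sin(ω/2) = (a − b)/(a + b) = 1.427/3.427 = 0.4164, so ω = 2 arcsin(0.4164) ≈ 49.2°.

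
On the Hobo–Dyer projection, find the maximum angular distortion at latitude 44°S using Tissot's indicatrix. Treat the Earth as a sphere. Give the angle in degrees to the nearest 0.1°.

Hobo–Dyer is a cylindrical equal-area projection with standard parallels at ±37.5°. Cylindrical equal-area (φ₀ = 37.5°): h = cos φ / cos 37.5° along meridians, k = cos 37.5° / cos φ along parallels; h·k = 1.
At 44°: h = 0.9067, k = 1.103; principal scales a = 1.103, b = 0.9067.
sin(ω/2) = (a − b)/(a + b) = 0.1962/2.010 = 0.09762, so ω = 2 arcsin(0.09762) ≈ 11.2°.

11.2°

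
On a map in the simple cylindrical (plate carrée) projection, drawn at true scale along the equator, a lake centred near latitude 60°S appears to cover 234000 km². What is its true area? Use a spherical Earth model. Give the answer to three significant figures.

117000 km²

In the plate carrée (x = Rλ, y = Rφ), meridians are true-scale (h = 1) and parallels are stretched by k = sec φ.
Areal scale = h·k = 1 × sec φ; at 60°, h = 1.000, k = 2.000, so h·k = 2.000.
True area = apparent / (areal scale) = 234000 / 2.000 ≈ 117000 km².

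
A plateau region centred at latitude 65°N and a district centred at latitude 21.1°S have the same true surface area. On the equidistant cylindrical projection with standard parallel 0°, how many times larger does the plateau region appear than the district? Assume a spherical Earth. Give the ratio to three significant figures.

2.21

For the equirectangular projection with φ₀ = 0 (plate carrée), h = 1 along meridians and k = sec φ along parallels.
Areal scale at 65°: h·k = 1.000 × 2.366 = 2.366.
Areal scale at 21.1°: h·k = 1.000 × 1.072 = 1.072.
Ratio = 2.366/1.072 ≈ 2.21.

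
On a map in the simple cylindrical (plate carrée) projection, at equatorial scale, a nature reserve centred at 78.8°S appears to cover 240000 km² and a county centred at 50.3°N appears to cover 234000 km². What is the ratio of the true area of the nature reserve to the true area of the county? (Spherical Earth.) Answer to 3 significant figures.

0.312

Plate carrée has h = 1 and k = sec φ, giving areal scale sec φ; true area = (apparent area) · cos φ.
True area of nature reserve: 240000 × cos(78.8°) = 240000 × 0.1942 = 46620 km².
True area of county: 234000 × cos(50.3°) = 234000 × 0.6388 = 149500 km².
Ratio = 46620 / 149500 ≈ 0.312.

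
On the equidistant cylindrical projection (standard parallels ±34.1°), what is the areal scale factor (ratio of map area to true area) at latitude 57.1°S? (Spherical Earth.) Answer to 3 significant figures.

With standard parallel φ₀ = 34.1°, the equirectangular projection gives x = Rλ cos φ₀, y = Rφ, so h = 1 and k = cos 34.1° / cos φ.
Areal scale = h·k = 1 × cos φ₀ / cos φ; at 57.1°, h = 1.000, k = 1.524, so h·k = 1.524.

1.52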